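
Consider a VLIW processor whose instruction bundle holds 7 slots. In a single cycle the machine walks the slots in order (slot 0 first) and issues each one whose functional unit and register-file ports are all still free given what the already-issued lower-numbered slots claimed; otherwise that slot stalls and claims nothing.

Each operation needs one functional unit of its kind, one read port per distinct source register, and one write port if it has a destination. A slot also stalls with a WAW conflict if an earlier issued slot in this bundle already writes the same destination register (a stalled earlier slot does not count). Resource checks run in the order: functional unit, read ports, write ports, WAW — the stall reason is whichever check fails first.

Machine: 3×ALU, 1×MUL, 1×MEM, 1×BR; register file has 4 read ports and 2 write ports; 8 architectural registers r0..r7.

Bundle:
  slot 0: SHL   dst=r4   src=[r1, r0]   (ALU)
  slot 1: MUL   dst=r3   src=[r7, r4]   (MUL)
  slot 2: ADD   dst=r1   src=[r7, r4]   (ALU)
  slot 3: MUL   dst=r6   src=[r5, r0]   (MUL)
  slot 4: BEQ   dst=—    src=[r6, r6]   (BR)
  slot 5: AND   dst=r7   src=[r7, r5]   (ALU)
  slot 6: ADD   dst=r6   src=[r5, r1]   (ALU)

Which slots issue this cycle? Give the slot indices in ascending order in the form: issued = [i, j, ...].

  0. ALU→r4 ⇒ go  {2A/1Mu/1Ld/1B | 2r 1w}
  1. MUL→r3 ⇒ go  {2A/0Mu/1Ld/1B | 0r 0w}
  2. ALU→r1 ⇒ no(RD_PORT)  {2A/0Mu/1Ld/1B | 0r 0w}
  3. MUL→r6 ⇒ no(FU)  {2A/0Mu/1Ld/1B | 0r 0w}
  4. BR ⇒ no(RD_PORT)  {2A/0Mu/1Ld/1B | 0r 0w}
  5. ALU→r7 ⇒ no(RD_PORT)  {2A/0Mu/1Ld/1B | 0r 0w}
  6. ALU→r6 ⇒ no(RD_PORT)  {2A/0Mu/1Ld/1B | 0r 0w}

issued = [0, 1]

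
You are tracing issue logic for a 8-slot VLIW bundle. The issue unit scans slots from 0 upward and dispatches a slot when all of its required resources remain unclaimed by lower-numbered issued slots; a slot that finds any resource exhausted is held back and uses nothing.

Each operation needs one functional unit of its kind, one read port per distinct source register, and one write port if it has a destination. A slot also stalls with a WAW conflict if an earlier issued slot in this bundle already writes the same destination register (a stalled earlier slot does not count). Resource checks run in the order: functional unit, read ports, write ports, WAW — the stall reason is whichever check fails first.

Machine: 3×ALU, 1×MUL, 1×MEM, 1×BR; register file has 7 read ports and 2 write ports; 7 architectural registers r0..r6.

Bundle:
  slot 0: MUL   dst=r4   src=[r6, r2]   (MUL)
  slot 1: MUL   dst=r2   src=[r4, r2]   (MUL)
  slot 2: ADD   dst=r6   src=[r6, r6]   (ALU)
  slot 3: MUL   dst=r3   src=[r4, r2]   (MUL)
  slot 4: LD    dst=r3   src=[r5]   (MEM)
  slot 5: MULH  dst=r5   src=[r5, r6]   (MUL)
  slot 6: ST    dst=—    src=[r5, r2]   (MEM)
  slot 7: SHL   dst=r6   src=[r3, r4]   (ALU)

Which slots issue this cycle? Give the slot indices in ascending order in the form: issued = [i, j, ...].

issued = [0, 2, 6]

slot 0 (MUL): ISSUE — free A3,Mu0,Ld1,B1 rp5 wp1
slot 1 (MUL): stall FU — free A3,Mu0,Ld1,B1 rp5 wp1
slot 2 (ALU): ISSUE — free A2,Mu0,Ld1,B1 rp4 wp0
slot 3 (MUL): stall FU — free A2,Mu0,Ld1,B1 rp4 wp0
slot 4 (MEM): stall WR_PORT — free A2,Mu0,Ld1,B1 rp4 wp0
slot 5 (MUL): stall FU — free A2,Mu0,Ld1,B1 rp4 wp0
slot 6 (MEM): ISSUE — free A2,Mu0,Ld0,B1 rp2 wp0
slot 7 (ALU): stall WR_PORT — free A2,Mu0,Ld0,B1 rp2 wp0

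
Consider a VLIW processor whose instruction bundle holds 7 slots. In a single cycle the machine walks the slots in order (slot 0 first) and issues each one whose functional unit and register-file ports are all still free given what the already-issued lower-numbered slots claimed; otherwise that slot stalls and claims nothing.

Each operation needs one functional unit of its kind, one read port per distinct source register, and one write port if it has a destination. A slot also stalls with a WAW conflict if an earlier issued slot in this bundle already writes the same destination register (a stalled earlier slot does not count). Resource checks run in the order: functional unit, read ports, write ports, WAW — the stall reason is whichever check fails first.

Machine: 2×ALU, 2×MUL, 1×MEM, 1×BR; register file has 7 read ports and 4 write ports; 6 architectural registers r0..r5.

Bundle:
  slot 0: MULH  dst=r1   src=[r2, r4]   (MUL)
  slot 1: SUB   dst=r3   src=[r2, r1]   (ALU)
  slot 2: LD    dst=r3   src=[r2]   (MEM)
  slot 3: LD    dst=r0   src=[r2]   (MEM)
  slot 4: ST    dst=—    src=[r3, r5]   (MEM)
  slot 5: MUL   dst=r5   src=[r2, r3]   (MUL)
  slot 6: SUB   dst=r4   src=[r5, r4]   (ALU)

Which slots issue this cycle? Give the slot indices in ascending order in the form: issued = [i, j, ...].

issued = [0, 1, 3, 5]

(0) want 1×MUL +2rd +1wr — yes → AL2|MU1|ME1|BR1|rd5|wr3
(1) want 1×ALU +2rd +1wr — yes → AL1|MU1|ME1|BR1|rd3|wr2
(2) want 1×MEM +1rd +1wr — WAW → AL1|MU1|ME1|BR1|rd3|wr2
(3) want 1×MEM +1rd +1wr — yes → AL1|MU1|ME0|BR1|rd2|wr1
(4) want 1×MEM +2rd +0wr — FU → AL1|MU1|ME0|BR1|rd2|wr1
(5) want 1×MUL +2rd +1wr — yes → AL1|MU0|ME0|BR1|rd0|wr0
(6) want 1×ALU +2rd +1wr — RD_PORT → AL1|MU0|ME0|BR1|rd0|wr0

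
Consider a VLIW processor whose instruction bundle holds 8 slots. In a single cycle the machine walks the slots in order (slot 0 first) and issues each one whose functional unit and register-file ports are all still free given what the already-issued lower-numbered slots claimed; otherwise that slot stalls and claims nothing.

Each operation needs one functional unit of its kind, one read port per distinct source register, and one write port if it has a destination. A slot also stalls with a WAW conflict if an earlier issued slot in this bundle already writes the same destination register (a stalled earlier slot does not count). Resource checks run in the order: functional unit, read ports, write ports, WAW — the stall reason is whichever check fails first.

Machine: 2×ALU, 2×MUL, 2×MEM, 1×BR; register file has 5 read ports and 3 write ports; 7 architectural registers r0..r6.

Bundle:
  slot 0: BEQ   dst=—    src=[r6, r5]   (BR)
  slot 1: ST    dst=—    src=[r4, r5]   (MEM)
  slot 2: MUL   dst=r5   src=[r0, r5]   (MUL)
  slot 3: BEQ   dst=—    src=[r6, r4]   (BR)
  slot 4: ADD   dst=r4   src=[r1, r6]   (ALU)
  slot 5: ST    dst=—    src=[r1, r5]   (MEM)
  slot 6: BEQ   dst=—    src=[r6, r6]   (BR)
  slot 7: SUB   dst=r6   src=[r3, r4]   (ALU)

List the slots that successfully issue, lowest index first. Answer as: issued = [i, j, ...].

issued = [0, 1]

#0 BR src=r6,r5 dispatched  <A:2 Mu:2 Ld:2 B:0 rd:3 wr:3>
#1 MEM src=r4,r5 dispatched  <A:2 Mu:2 Ld:1 B:0 rd:1 wr:3>
#2 MUL src=r0,r5 held:RD_PORT  <A:2 Mu:2 Ld:1 B:0 rd:1 wr:3>
#3 BR src=r6,r4 held:FU  <A:2 Mu:2 Ld:1 B:0 rd:1 wr:3>
#4 ALU src=r1,r6 held:RD_PORT  <A:2 Mu:2 Ld:1 B:0 rd:1 wr:3>
#5 MEM src=r1,r5 held:RD_PORT  <A:2 Mu:2 Ld:1 B:0 rd:1 wr:3>
#6 BR src=r6,r6 held:FU  <A:2 Mu:2 Ld:1 B:0 rd:1 wr:3>
#7 ALU src=r3,r4 held:RD_PORT  <A:2 Mu:2 Ld:1 B:0 rd:1 wr:3>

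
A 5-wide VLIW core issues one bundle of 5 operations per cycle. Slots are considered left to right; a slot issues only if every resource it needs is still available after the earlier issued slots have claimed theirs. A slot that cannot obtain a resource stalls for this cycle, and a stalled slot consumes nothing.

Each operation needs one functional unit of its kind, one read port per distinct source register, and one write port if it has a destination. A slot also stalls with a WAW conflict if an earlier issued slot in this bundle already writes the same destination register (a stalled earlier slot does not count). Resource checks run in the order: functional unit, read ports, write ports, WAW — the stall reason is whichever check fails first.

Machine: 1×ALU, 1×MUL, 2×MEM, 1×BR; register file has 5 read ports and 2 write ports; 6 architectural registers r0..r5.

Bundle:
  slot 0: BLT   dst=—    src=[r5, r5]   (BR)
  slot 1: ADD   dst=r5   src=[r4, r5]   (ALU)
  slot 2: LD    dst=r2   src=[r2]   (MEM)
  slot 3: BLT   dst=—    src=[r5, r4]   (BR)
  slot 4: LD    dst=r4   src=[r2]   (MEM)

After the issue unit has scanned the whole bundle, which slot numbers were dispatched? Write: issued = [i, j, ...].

issued = [0, 1, 2]

  0. BR ⇒ go  {1A/1Mu/2Ld/0B | 4r 2w}
  1. ALU→r5 ⇒ go  {0A/1Mu/2Ld/0B | 2r 1w}
  2. MEM→r2 ⇒ go  {0A/1Mu/1Ld/0B | 1r 0w}
  3. BR ⇒ no(FU)  {0A/1Mu/1Ld/0B | 1r 0w}
  4. MEM→r4 ⇒ no(WR_PORT)  {0A/1Mu/1Ld/0B | 1r 0w}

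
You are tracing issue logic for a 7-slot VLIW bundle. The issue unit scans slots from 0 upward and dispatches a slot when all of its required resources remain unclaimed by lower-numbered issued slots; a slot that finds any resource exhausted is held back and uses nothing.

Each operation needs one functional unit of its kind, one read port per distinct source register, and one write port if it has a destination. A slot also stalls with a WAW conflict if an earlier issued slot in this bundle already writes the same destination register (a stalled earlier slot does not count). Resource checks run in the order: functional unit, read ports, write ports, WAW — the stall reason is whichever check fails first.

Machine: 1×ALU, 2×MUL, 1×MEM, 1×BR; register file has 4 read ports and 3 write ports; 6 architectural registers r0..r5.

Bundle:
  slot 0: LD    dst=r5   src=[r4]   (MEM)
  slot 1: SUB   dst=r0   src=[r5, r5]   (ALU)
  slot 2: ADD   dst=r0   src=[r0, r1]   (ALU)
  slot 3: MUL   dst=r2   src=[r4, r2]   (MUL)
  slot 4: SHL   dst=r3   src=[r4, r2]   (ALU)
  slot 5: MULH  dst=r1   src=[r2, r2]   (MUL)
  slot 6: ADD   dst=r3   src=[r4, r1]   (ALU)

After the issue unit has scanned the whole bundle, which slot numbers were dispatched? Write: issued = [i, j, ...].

[0] MEM needs rd=1 wr=1: ok; after: ALU=1 MUL=2 MEM=0 BR=1, R=3, W=2
[1] ALU needs rd=1 wr=1: ok; after: ALU=0 MUL=2 MEM=0 BR=1, R=2, W=1
[2] ALU needs rd=2 wr=1: FU; after: ALU=0 MUL=2 MEM=0 BR=1, R=2, W=1
[3] MUL needs rd=2 wr=1: ok; after: ALU=0 MUL=1 MEM=0 BR=1, R=0, W=0
[4] ALU needs rd=2 wr=1: FU; after: ALU=0 MUL=1 MEM=0 BR=1, R=0, W=0
[5] MUL needs rd=1 wr=1: RD_PORT; after: ALU=0 MUL=1 MEM=0 BR=1, R=0, W=0
[6] ALU needs rd=2 wr=1: FU; after: ALU=0 MUL=1 MEM=0 BR=1, R=0, W=0

issued = [0, 1, 3]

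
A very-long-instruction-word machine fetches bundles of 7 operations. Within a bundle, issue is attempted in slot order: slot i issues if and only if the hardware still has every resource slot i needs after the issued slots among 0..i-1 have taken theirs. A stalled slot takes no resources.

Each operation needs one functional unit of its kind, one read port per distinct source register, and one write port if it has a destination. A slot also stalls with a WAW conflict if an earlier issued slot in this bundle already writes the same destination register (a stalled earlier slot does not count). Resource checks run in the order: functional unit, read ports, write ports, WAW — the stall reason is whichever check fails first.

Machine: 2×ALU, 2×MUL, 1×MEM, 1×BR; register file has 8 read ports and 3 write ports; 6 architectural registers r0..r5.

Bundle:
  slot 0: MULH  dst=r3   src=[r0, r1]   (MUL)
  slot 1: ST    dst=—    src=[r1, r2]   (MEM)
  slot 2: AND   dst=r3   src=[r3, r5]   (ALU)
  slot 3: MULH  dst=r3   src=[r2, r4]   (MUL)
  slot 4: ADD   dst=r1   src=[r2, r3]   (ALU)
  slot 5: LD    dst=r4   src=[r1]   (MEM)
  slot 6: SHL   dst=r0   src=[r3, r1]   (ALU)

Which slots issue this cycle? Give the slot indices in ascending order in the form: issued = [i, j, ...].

issued = [0, 1, 4, 6]

(0) want 1×MUL +2rd +1wr — yes → AL2|MU1|ME1|BR1|rd6|wr2
(1) want 1×MEM +2rd +0wr — yes → AL2|MU1|ME0|BR1|rd4|wr2
(2) want 1×ALU +2rd +1wr — WAW → AL2|MU1|ME0|BR1|rd4|wr2
(3) want 1×MUL +2rd +1wr — WAW → AL2|MU1|ME0|BR1|rd4|wr2
(4) want 1×ALU +2rd +1wr — yes → AL1|MU1|ME0|BR1|rd2|wr1
(5) want 1×MEM +1rd +1wr — FU → AL1|MU1|ME0|BR1|rd2|wr1
(6) want 1×ALU +2rd +1wr — yes → AL0|MU1|ME0|BR1|rd0|wr0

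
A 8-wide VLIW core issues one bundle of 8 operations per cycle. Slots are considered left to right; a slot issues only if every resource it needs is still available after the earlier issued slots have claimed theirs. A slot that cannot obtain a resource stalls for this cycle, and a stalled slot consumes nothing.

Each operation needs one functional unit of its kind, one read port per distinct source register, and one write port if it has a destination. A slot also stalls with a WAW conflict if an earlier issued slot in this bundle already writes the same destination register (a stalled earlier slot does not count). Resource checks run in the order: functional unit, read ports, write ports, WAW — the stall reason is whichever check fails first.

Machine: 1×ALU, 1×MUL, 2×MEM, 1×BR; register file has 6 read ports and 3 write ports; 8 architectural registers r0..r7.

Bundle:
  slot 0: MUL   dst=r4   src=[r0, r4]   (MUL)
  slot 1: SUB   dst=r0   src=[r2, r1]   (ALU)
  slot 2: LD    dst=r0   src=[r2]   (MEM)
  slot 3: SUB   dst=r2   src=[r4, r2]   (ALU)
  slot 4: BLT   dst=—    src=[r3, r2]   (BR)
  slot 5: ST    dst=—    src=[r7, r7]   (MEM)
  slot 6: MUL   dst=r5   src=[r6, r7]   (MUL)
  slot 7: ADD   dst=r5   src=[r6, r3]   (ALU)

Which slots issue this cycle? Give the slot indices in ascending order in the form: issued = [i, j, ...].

issued = [0, 1, 4]

[0] MUL needs rd=2 wr=1: ok; after: ALU=1 MUL=0 MEM=2 BR=1, R=4, W=2
[1] ALU needs rd=2 wr=1: ok; after: ALU=0 MUL=0 MEM=2 BR=1, R=2, W=1
[2] MEM needs rd=1 wr=1: WAW; after: ALU=0 MUL=0 MEM=2 BR=1, R=2, W=1
[3] ALU needs rd=2 wr=1: FU; after: ALU=0 MUL=0 MEM=2 BR=1, R=2, W=1
[4] BR needs rd=2 wr=0: ok; after: ALU=0 MUL=0 MEM=2 BR=0, R=0, W=1
[5] MEM needs rd=1 wr=0: RD_PORT; after: ALU=0 MUL=0 MEM=2 BR=0, R=0, W=1
[6] MUL needs rd=2 wr=1: FU; after: ALU=0 MUL=0 MEM=2 BR=0, R=0, W=1
[7] ALU needs rd=2 wr=1: FU; after: ALU=0 MUL=0 MEM=2 BR=0, R=0, W=1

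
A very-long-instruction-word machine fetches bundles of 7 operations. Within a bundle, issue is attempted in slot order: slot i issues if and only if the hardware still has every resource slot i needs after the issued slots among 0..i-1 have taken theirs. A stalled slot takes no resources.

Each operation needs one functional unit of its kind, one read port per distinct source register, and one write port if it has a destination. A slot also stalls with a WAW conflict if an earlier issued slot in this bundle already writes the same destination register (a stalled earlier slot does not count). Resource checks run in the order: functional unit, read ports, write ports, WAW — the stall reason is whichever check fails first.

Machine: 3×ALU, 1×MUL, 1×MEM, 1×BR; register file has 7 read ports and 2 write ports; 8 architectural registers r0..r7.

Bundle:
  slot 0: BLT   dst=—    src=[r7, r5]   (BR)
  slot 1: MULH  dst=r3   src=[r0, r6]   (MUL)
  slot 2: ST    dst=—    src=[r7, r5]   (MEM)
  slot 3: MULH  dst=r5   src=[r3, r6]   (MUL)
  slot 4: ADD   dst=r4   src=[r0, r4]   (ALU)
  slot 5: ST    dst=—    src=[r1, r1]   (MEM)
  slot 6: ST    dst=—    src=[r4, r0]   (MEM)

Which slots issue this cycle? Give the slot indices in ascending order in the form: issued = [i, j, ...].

issued = [0, 1, 2]

(0) want 1×BR +2rd +0wr — yes → AL3|MU1|ME1|BR0|rd5|wr2
(1) want 1×MUL +2rd +1wr — yes → AL3|MU0|ME1|BR0|rd3|wr1
(2) want 1×MEM +2rd +0wr — yes → AL3|MU0|ME0|BR0|rd1|wr1
(3) want 1×MUL +2rd +1wr — FU → AL3|MU0|ME0|BR0|rd1|wr1
(4) want 1×ALU +2rd +1wr — RD_PORT → AL3|MU0|ME0|BR0|rd1|wr1
(5) want 1×MEM +1rd +0wr — FU → AL3|MU0|ME0|BR0|rd1|wr1
(6) want 1×MEM +2rd +0wr — FU → AL3|MU0|ME0|BR0|rd1|wr1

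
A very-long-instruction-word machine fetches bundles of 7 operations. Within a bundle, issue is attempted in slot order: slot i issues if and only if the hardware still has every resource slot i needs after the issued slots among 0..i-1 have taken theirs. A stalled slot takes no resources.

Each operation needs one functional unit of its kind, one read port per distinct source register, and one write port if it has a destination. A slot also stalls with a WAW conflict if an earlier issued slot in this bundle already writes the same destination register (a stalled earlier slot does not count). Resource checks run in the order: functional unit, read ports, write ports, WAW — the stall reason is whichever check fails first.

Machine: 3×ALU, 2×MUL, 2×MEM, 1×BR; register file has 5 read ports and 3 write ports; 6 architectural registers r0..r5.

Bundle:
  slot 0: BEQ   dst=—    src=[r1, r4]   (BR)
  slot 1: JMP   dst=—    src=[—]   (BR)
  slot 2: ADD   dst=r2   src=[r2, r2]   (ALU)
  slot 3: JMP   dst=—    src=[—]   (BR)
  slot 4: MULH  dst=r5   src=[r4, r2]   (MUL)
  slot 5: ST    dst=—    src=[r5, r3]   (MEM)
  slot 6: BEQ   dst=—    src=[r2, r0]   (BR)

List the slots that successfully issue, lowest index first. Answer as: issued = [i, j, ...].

(0) want 1×BR +2rd +0wr — yes → AL3|MU2|ME2|BR0|rd3|wr3
(1) want 1×BR +0rd +0wr — FU → AL3|MU2|ME2|BR0|rd3|wr3
(2) want 1×ALU +1rd +1wr — yes → AL2|MU2|ME2|BR0|rd2|wr2
(3) want 1×BR +0rd +0wr — FU → AL2|MU2|ME2|BR0|rd2|wr2
(4) want 1×MUL +2rd +1wr — yes → AL2|MU1|ME2|BR0|rd0|wr1
(5) want 1×MEM +2rd +0wr — RD_PORT → AL2|MU1|ME2|BR0|rd0|wr1
(6) want 1×BR +2rd +0wr — FU → AL2|MU1|ME2|BR0|rd0|wr1

issued = [0, 2, 4]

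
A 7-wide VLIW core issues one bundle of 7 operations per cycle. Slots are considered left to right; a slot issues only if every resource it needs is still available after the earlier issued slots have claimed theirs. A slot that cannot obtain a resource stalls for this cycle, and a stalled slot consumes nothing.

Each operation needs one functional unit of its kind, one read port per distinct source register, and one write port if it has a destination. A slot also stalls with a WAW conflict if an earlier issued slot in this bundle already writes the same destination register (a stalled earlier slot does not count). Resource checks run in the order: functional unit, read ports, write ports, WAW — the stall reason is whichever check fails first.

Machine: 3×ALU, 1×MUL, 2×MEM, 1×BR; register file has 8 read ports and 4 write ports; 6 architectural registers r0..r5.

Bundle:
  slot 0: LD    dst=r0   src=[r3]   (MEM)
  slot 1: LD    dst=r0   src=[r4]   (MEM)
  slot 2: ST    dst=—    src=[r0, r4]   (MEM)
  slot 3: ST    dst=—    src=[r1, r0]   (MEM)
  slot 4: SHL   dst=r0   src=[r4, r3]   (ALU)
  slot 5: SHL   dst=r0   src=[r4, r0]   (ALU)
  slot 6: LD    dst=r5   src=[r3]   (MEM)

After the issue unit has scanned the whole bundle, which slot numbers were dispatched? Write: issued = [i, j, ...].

  0. MEM→r0 ⇒ go  {3A/1Mu/1Ld/1B | 7r 3w}
  1. MEM→r0 ⇒ no(WAW)  {3A/1Mu/1Ld/1B | 7r 3w}
  2. MEM ⇒ go  {3A/1Mu/0Ld/1B | 5r 3w}
  3. MEM ⇒ no(FU)  {3A/1Mu/0Ld/1B | 5r 3w}
  4. ALU→r0 ⇒ no(WAW)  {3A/1Mu/0Ld/1B | 5r 3w}
  5. ALU→r0 ⇒ no(WAW)  {3A/1Mu/0Ld/1B | 5r 3w}
  6. MEM→r5 ⇒ no(FU)  {3A/1Mu/0Ld/1B | 5r 3w}

issued = [0, 2]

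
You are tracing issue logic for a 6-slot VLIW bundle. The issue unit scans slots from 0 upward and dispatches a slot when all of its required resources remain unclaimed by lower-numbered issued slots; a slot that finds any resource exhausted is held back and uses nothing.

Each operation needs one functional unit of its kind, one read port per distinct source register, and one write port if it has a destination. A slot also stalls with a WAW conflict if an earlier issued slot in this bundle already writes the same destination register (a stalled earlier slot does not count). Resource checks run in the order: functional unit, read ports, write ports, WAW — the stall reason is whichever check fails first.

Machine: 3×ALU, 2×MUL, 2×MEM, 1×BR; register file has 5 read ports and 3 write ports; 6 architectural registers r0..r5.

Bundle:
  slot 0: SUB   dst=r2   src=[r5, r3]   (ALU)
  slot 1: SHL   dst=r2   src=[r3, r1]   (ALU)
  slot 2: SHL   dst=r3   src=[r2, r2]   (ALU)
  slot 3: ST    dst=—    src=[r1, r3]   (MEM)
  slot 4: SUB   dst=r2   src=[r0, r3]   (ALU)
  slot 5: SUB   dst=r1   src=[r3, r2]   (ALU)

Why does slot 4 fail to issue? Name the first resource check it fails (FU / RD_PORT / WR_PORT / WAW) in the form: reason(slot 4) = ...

reason(slot 4) = RD_PORT

[0] ALU needs rd=2 wr=1: ok; after: ALU=2 MUL=2 MEM=2 BR=1, R=3, W=2
[1] ALU needs rd=2 wr=1: WAW; after: ALU=2 MUL=2 MEM=2 BR=1, R=3, W=2
[2] ALU needs rd=1 wr=1: ok; after: ALU=1 MUL=2 MEM=2 BR=1, R=2, W=1
[3] MEM needs rd=2 wr=0: ok; after: ALU=1 MUL=2 MEM=1 BR=1, R=0, W=1
[4] ALU needs rd=2 wr=1: RD_PORT; after: ALU=1 MUL=2 MEM=1 BR=1, R=0, W=1
[5] ALU needs rd=2 wr=1: RD_PORT; after: ALU=1 MUL=2 MEM=1 BR=1, R=0, W=1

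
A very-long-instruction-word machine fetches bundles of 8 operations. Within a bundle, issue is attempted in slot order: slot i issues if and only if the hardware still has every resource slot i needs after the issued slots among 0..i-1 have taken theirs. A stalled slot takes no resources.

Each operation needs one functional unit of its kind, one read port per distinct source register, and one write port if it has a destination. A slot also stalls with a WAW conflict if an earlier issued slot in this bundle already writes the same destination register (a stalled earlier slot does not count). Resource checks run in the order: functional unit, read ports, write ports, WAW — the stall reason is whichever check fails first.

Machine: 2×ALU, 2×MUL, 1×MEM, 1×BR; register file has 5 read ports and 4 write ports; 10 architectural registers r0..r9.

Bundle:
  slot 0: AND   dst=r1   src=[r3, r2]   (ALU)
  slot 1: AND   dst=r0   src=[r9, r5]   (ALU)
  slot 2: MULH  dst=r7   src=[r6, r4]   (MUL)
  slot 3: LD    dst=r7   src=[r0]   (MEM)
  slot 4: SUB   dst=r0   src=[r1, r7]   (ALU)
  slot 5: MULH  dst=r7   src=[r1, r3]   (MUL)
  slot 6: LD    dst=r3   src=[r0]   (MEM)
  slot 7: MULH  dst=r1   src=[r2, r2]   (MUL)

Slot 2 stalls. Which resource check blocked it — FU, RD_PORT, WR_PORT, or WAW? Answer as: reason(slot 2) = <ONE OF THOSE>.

reason(slot 2) = RD_PORT

slot 0 (ALU): ISSUE — free A1,Mu2,Ld1,B1 rp3 wp3
slot 1 (ALU): ISSUE — free A0,Mu2,Ld1,B1 rp1 wp2
slot 2 (MUL): stall RD_PORT — free A0,Mu2,Ld1,B1 rp1 wp2
slot 3 (MEM): ISSUE — free A0,Mu2,Ld0,B1 rp0 wp1
slot 4 (ALU): stall FU — free A0,Mu2,Ld0,B1 rp0 wp1
slot 5 (MUL): stall RD_PORT — free A0,Mu2,Ld0,B1 rp0 wp1
slot 6 (MEM): stall FU — free A0,Mu2,Ld0,B1 rp0 wp1
slot 7 (MUL): stall RD_PORT — free A0,Mu2,Ld0,B1 rp0 wp1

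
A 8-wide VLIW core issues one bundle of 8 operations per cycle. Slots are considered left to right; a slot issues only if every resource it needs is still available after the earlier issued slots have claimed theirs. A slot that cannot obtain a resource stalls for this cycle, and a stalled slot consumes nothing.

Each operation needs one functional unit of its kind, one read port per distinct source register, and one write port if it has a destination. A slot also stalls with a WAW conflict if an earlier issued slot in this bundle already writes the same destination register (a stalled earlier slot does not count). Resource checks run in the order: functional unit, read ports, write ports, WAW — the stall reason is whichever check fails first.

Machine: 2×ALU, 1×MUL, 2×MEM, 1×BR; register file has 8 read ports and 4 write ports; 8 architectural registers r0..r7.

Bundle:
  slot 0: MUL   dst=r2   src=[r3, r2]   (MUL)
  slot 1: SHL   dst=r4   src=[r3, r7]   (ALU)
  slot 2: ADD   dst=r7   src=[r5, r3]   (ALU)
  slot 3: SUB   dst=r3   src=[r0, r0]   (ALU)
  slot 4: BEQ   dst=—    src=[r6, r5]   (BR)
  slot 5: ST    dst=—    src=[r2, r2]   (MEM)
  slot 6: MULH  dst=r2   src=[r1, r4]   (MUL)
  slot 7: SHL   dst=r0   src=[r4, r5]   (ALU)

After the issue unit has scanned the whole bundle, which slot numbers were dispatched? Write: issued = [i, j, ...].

issued = [0, 1, 2, 4]

slot 0 (MUL): ISSUE — free A2,Mu0,Ld2,B1 rp6 wp3
slot 1 (ALU): ISSUE — free A1,Mu0,Ld2,B1 rp4 wp2
slot 2 (ALU): ISSUE — free A0,Mu0,Ld2,B1 rp2 wp1
slot 3 (ALU): stall FU — free A0,Mu0,Ld2,B1 rp2 wp1
slot 4 (BR): ISSUE — free A0,Mu0,Ld2,B0 rp0 wp1
slot 5 (MEM): stall RD_PORT — free A0,Mu0,Ld2,B0 rp0 wp1
slot 6 (MUL): stall FU — free A0,Mu0,Ld2,B0 rp0 wp1
slot 7 (ALU): stall FU — free A0,Mu0,Ld2,B0 rp0 wp1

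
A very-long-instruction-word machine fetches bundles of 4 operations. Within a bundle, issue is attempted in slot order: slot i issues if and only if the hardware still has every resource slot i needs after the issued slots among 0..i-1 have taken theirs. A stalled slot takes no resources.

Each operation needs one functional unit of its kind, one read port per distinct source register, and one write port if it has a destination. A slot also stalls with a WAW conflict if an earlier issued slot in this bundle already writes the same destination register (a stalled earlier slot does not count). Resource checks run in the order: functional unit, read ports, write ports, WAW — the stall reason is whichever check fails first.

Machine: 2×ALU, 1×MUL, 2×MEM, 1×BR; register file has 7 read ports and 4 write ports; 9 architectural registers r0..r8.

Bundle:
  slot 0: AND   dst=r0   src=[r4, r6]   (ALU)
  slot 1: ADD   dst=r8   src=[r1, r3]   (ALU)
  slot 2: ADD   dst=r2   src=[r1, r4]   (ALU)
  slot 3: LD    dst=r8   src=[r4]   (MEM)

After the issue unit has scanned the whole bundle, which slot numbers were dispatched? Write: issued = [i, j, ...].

issued = [0, 1]

[0] ALU needs rd=2 wr=1: ok; after: ALU=1 MUL=1 MEM=2 BR=1, R=5, W=3
[1] ALU needs rd=2 wr=1: ok; after: ALU=0 MUL=1 MEM=2 BR=1, R=3, W=2
[2] ALU needs rd=2 wr=1: FU; after: ALU=0 MUL=1 MEM=2 BR=1, R=3, W=2
[3] MEM needs rd=1 wr=1: WAW; after: ALU=0 MUL=1 MEM=2 BR=1, R=3, W=2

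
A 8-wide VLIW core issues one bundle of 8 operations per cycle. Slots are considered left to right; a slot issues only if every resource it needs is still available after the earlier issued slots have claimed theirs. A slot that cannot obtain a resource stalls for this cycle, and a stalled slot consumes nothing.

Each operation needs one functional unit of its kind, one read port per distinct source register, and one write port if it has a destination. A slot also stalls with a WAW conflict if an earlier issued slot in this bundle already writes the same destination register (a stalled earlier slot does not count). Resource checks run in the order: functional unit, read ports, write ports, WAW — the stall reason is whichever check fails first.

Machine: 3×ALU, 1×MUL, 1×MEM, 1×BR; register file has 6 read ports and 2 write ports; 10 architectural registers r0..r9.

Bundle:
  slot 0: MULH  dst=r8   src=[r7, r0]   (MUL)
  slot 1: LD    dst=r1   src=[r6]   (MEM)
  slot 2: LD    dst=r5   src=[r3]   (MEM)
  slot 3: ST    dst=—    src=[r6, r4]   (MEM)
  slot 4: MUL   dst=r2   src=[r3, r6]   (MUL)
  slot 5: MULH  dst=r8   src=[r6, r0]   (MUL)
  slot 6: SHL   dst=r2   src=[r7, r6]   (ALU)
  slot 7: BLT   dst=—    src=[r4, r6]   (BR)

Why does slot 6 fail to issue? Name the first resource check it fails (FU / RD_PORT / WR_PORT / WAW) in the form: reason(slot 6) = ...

reason(slot 6) = WR_PORT

[0] MUL needs rd=2 wr=1: ok; after: ALU=3 MUL=0 MEM=1 BR=1, R=4, W=1
[1] MEM needs rd=1 wr=1: ok; after: ALU=3 MUL=0 MEM=0 BR=1, R=3, W=0
[2] MEM needs rd=1 wr=1: FU; after: ALU=3 MUL=0 MEM=0 BR=1, R=3, W=0
[3] MEM needs rd=2 wr=0: FU; after: ALU=3 MUL=0 MEM=0 BR=1, R=3, W=0
[4] MUL needs rd=2 wr=1: FU; after: ALU=3 MUL=0 MEM=0 BR=1, R=3, W=0
[5] MUL needs rd=2 wr=1: FU; after: ALU=3 MUL=0 MEM=0 BR=1, R=3, W=0
[6] ALU needs rd=2 wr=1: WR_PORT; after: ALU=3 MUL=0 MEM=0 BR=1, R=3, W=0
[7] BR needs rd=2 wr=0: ok; after: ALU=3 MUL=0 MEM=0 BR=0, R=1, W=0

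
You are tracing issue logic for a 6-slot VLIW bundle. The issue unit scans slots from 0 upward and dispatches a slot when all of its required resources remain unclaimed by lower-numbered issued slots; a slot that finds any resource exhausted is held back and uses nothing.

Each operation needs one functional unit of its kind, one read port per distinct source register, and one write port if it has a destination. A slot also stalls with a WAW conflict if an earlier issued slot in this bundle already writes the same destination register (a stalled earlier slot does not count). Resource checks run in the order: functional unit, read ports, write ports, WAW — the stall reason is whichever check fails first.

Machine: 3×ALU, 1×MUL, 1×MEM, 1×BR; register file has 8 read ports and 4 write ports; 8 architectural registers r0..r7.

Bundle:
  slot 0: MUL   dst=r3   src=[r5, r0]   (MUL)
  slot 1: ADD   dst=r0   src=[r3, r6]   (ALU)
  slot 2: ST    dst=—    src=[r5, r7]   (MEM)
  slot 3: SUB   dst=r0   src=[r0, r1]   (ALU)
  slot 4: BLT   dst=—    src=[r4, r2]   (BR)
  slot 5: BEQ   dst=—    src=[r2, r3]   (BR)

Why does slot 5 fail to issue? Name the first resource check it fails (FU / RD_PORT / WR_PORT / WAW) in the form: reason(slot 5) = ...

#0 MUL src=r5,r0 dispatched  <A:3 Mu:0 Ld:1 B:1 rd:6 wr:3>
#1 ALU src=r3,r6 dispatched  <A:2 Mu:0 Ld:1 B:1 rd:4 wr:2>
#2 MEM src=r5,r7 dispatched  <A:2 Mu:0 Ld:0 B:1 rd:2 wr:2>
#3 ALU src=r0,r1 held:WAW  <A:2 Mu:0 Ld:0 B:1 rd:2 wr:2>
#4 BR src=r4,r2 dispatched  <A:2 Mu:0 Ld:0 B:0 rd:0 wr:2>
#5 BR src=r2,r3 held:FU  <A:2 Mu:0 Ld:0 B:0 rd:0 wr:2>

reason(slot 5) = FU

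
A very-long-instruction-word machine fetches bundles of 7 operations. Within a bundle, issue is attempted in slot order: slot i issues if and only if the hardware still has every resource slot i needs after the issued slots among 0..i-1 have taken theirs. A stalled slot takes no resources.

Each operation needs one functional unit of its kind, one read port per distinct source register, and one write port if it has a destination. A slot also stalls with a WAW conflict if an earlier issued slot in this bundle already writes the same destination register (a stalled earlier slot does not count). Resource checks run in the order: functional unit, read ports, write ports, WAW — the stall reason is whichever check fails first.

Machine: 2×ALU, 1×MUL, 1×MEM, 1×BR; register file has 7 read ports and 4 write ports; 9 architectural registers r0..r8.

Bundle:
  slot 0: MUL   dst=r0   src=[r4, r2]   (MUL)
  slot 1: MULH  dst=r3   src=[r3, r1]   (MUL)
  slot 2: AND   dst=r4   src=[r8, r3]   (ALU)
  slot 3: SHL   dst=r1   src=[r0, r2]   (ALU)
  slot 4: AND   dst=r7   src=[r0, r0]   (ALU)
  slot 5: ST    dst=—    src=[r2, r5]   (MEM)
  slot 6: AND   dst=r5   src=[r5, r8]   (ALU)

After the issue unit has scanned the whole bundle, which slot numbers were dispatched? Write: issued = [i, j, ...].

issued = [0, 2, 3]

[0] MUL needs rd=2 wr=1: ok; after: ALU=2 MUL=0 MEM=1 BR=1, R=5, W=3
[1] MUL needs rd=2 wr=1: FU; after: ALU=2 MUL=0 MEM=1 BR=1, R=5, W=3
[2] ALU needs rd=2 wr=1: ok; after: ALU=1 MUL=0 MEM=1 BR=1, R=3, W=2
[3] ALU needs rd=2 wr=1: ok; after: ALU=0 MUL=0 MEM=1 BR=1, R=1, W=1
[4] ALU needs rd=1 wr=1: FU; after: ALU=0 MUL=0 MEM=1 BR=1, R=1, W=1
[5] MEM needs rd=2 wr=0: RD_PORT; after: ALU=0 MUL=0 MEM=1 BR=1, R=1, W=1
[6] ALU needs rd=2 wr=1: FU; after: ALU=0 MUL=0 MEM=1 BR=1, R=1, W=1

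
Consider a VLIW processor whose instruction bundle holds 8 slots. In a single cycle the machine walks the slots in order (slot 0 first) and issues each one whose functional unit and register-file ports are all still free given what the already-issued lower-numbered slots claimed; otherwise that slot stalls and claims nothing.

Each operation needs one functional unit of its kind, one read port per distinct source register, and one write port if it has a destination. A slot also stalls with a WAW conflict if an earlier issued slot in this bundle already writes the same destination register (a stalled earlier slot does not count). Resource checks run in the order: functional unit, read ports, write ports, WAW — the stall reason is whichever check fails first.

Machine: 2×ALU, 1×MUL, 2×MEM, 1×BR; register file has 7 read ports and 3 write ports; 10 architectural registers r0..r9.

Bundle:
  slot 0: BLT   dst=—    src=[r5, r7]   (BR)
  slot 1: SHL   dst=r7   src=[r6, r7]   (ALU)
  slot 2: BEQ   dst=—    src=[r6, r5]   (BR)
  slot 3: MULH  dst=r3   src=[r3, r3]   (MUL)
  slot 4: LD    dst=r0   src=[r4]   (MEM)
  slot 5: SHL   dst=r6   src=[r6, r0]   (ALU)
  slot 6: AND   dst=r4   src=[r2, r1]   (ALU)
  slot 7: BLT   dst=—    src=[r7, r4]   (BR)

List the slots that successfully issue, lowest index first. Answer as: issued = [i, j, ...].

issued = [0, 1, 3, 4]

  0. BR ⇒ go  {2A/1Mu/2Ld/0B | 5r 3w}
  1. ALU→r7 ⇒ go  {1A/1Mu/2Ld/0B | 3r 2w}
  2. BR ⇒ no(FU)  {1A/1Mu/2Ld/0B | 3r 2w}
  3. MUL→r3 ⇒ go  {1A/0Mu/2Ld/0B | 2r 1w}
  4. MEM→r0 ⇒ go  {1A/0Mu/1Ld/0B | 1r 0w}
  5. ALU→r6 ⇒ no(RD_PORT)  {1A/0Mu/1Ld/0B | 1r 0w}
  6. ALU→r4 ⇒ no(RD_PORT)  {1A/0Mu/1Ld/0B | 1r 0w}
  7. BR ⇒ no(FU)  {1A/0Mu/1Ld/0B | 1r 0w}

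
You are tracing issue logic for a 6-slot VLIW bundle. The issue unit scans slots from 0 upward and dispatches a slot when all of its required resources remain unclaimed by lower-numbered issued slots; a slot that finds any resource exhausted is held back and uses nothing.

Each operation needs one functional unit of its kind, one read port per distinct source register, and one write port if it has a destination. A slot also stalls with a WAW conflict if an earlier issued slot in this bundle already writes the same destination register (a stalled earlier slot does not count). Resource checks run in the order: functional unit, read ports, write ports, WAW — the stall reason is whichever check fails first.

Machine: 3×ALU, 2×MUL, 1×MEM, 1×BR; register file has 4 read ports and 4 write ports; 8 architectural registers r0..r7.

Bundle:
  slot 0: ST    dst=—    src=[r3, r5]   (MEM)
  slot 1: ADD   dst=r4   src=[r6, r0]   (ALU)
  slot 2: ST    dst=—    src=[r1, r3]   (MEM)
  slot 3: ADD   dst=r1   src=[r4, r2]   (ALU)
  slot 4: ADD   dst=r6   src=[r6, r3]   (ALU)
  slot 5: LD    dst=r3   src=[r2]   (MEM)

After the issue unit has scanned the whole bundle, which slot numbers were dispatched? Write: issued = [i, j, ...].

issued = [0, 1]

slot 0 (MEM): ISSUE — free A3,Mu2,Ld0,B1 rp2 wp4
slot 1 (ALU): ISSUE — free A2,Mu2,Ld0,B1 rp0 wp3
slot 2 (MEM): stall FU — free A2,Mu2,Ld0,B1 rp0 wp3
slot 3 (ALU): stall RD_PORT — free A2,Mu2,Ld0,B1 rp0 wp3
slot 4 (ALU): stall RD_PORT — free A2,Mu2,Ld0,B1 rp0 wp3
slot 5 (MEM): stall FU — free A2,Mu2,Ld0,B1 rp0 wp3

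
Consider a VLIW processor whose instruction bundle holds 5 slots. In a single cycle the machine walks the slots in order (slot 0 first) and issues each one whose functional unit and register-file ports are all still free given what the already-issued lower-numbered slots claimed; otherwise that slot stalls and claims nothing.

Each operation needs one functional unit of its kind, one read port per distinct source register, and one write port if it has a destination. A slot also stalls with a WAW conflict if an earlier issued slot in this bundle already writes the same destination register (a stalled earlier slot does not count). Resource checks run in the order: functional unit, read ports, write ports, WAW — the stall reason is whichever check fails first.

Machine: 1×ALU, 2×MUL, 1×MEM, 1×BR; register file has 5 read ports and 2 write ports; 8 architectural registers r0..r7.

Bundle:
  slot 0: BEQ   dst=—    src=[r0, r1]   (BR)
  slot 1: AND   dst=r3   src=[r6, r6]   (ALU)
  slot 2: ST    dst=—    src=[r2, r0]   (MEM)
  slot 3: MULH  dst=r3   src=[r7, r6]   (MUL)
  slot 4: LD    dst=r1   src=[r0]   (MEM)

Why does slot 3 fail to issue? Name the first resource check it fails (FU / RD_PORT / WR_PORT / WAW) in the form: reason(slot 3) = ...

(0) want 1×BR +2rd +0wr — yes → AL1|MU2|ME1|BR0|rd3|wr2
(1) want 1×ALU +1rd +1wr — yes → AL0|MU2|ME1|BR0|rd2|wr1
(2) want 1×MEM +2rd +0wr — yes → AL0|MU2|ME0|BR0|rd0|wr1
(3) want 1×MUL +2rd +1wr — RD_PORT → AL0|MU2|ME0|BR0|rd0|wr1
(4) want 1×MEM +1rd +1wr — FU → AL0|MU2|ME0|BR0|rd0|wr1

reason(slot 3) = RD_PORT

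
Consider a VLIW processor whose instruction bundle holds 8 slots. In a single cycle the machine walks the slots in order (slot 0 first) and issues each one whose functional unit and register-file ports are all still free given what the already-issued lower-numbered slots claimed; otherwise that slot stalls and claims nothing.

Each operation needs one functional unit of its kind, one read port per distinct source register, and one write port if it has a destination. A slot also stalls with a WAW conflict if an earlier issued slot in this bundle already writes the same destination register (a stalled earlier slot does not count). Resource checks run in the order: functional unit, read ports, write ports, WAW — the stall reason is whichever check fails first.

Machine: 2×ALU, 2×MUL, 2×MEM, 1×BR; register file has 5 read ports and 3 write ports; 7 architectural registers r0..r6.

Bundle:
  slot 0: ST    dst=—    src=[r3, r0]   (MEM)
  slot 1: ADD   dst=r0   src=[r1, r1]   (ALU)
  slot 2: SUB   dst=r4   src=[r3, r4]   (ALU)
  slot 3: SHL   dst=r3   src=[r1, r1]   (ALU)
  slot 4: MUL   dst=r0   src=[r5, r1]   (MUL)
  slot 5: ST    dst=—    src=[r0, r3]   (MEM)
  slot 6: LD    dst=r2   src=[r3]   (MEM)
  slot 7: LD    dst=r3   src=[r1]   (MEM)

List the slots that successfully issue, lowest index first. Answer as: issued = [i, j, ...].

issued = [0, 1, 2]

  0. MEM ⇒ go  {2A/2Mu/1Ld/1B | 3r 3w}
  1. ALU→r0 ⇒ go  {1A/2Mu/1Ld/1B | 2r 2w}
  2. ALU→r4 ⇒ go  {0A/2Mu/1Ld/1B | 0r 1w}
  3. ALU→r3 ⇒ no(FU)  {0A/2Mu/1Ld/1B | 0r 1w}
  4. MUL→r0 ⇒ no(RD_PORT)  {0A/2Mu/1Ld/1B | 0r 1w}
  5. MEM ⇒ no(RD_PORT)  {0A/2Mu/1Ld/1B | 0r 1w}
  6. MEM→r2 ⇒ no(RD_PORT)  {0A/2Mu/1Ld/1B | 0r 1w}
  7. MEM→r3 ⇒ no(RD_PORT)  {0A/2Mu/1Ld/1B | 0r 1w}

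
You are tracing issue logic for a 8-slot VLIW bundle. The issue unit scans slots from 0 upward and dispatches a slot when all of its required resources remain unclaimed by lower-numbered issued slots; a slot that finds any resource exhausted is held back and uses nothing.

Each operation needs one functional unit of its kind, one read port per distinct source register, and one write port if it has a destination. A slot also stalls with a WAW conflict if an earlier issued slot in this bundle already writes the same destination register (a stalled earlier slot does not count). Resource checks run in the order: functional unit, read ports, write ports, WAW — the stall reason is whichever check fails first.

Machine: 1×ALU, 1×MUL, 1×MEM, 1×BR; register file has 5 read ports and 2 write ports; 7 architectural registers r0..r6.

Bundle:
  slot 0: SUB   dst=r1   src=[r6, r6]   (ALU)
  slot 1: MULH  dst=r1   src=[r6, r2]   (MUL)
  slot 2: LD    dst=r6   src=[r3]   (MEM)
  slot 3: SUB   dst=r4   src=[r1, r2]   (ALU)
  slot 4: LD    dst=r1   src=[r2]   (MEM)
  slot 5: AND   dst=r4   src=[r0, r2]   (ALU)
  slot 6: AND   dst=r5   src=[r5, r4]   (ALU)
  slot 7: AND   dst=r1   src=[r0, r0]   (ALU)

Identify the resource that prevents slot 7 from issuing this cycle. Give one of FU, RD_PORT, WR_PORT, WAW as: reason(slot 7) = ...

reason(slot 7) = FU

[0] ALU needs rd=1 wr=1: ok; after: ALU=0 MUL=1 MEM=1 BR=1, R=4, W=1
[1] MUL needs rd=2 wr=1: WAW; after: ALU=0 MUL=1 MEM=1 BR=1, R=4, W=1
[2] MEM needs rd=1 wr=1: ok; after: ALU=0 MUL=1 MEM=0 BR=1, R=3, W=0
[3] ALU needs rd=2 wr=1: FU; after: ALU=0 MUL=1 MEM=0 BR=1, R=3, W=0
[4] MEM needs rd=1 wr=1: FU; after: ALU=0 MUL=1 MEM=0 BR=1, R=3, W=0
[5] ALU needs rd=2 wr=1: FU; after: ALU=0 MUL=1 MEM=0 BR=1, R=3, W=0
[6] ALU needs rd=2 wr=1: FU; after: ALU=0 MUL=1 MEM=0 BR=1, R=3, W=0
[7] ALU needs rd=1 wr=1: FU; after: ALU=0 MUL=1 MEM=0 BR=1, R=3, W=0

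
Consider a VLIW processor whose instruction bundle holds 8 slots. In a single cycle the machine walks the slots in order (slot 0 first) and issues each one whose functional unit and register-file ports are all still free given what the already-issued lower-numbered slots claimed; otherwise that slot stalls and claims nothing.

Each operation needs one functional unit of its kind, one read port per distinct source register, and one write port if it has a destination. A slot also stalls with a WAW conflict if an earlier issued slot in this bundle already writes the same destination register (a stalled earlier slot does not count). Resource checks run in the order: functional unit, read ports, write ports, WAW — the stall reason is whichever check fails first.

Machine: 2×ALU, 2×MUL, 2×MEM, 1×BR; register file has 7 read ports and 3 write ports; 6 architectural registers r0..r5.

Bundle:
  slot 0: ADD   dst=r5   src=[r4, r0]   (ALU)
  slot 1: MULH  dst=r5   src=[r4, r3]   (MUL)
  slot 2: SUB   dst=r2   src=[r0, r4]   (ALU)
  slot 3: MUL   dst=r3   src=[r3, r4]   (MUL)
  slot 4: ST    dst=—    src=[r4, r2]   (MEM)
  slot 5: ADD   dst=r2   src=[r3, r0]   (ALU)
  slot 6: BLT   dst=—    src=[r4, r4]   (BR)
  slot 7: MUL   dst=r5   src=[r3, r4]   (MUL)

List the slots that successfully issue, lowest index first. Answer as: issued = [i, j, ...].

  0. ALU→r5 ⇒ go  {1A/2Mu/2Ld/1B | 5r 2w}
  1. MUL→r5 ⇒ no(WAW)  {1A/2Mu/2Ld/1B | 5r 2w}
  2. ALU→r2 ⇒ go  {0A/2Mu/2Ld/1B | 3r 1w}
  3. MUL→r3 ⇒ go  {0A/1Mu/2Ld/1B | 1r 0w}
  4. MEM ⇒ no(RD_PORT)  {0A/1Mu/2Ld/1B | 1r 0w}
  5. ALU→r2 ⇒ no(FU)  {0A/1Mu/2Ld/1B | 1r 0w}
  6. BR ⇒ go  {0A/1Mu/2Ld/0B | 0r 0w}
  7. MUL→r5 ⇒ no(RD_PORT)  {0A/1Mu/2Ld/0B | 0r 0w}

issued = [0, 2, 3, 6]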